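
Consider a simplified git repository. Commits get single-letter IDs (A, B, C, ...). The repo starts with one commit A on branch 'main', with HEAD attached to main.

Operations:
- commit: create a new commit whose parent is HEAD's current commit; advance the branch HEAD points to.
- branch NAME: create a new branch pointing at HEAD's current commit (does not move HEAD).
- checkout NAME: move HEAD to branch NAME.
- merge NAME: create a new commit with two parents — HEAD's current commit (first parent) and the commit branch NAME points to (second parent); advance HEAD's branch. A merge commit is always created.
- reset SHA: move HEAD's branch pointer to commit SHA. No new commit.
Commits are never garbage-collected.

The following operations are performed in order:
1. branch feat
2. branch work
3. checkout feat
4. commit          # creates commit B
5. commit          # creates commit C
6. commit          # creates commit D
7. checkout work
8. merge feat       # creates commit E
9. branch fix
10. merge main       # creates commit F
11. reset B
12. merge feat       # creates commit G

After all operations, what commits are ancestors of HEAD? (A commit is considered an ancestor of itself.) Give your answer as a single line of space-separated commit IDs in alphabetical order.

After op 1 (branch): HEAD=main@A [feat=A main=A]
After op 2 (branch): HEAD=main@A [feat=A main=A work=A]
After op 3 (checkout): HEAD=feat@A [feat=A main=A work=A]
After op 4 (commit): HEAD=feat@B [feat=B main=A work=A]
After op 5 (commit): HEAD=feat@C [feat=C main=A work=A]
After op 6 (commit): HEAD=feat@D [feat=D main=A work=A]
After op 7 (checkout): HEAD=work@A [feat=D main=A work=A]
After op 8 (merge): HEAD=work@E [feat=D main=A work=E]
After op 9 (branch): HEAD=work@E [feat=D fix=E main=A work=E]
After op 10 (merge): HEAD=work@F [feat=D fix=E main=A work=F]
After op 11 (reset): HEAD=work@B [feat=D fix=E main=A work=B]
After op 12 (merge): HEAD=work@G [feat=D fix=E main=A work=G]

Answer: A B C D G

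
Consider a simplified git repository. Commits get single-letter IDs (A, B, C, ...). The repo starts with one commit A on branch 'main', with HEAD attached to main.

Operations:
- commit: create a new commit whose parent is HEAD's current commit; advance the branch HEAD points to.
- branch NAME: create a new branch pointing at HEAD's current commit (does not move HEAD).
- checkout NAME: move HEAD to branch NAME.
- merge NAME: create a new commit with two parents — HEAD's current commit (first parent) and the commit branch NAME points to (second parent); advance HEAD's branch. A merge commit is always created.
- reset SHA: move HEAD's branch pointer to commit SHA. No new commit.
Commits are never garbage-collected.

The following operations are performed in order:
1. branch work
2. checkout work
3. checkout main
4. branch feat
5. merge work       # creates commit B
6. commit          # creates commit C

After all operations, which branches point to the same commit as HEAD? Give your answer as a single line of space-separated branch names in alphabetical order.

Answer: main

Derivation:
After op 1 (branch): HEAD=main@A [main=A work=A]
After op 2 (checkout): HEAD=work@A [main=A work=A]
After op 3 (checkout): HEAD=main@A [main=A work=A]
After op 4 (branch): HEAD=main@A [feat=A main=A work=A]
After op 5 (merge): HEAD=main@B [feat=A main=B work=A]
After op 6 (commit): HEAD=main@C [feat=A main=C work=A]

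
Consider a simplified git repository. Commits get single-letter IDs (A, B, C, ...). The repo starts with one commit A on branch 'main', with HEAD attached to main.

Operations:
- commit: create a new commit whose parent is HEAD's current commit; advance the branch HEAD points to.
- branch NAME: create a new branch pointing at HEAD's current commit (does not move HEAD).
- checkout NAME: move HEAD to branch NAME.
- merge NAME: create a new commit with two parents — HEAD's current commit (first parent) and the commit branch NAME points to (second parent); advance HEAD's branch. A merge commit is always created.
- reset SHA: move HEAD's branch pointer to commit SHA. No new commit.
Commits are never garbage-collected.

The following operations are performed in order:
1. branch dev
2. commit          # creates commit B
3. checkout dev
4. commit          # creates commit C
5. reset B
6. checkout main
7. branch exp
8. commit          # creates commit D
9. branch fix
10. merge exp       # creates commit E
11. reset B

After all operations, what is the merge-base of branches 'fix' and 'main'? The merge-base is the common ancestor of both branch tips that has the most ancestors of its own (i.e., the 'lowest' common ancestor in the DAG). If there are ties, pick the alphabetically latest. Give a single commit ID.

Answer: B

Derivation:
After op 1 (branch): HEAD=main@A [dev=A main=A]
After op 2 (commit): HEAD=main@B [dev=A main=B]
After op 3 (checkout): HEAD=dev@A [dev=A main=B]
After op 4 (commit): HEAD=dev@C [dev=C main=B]
After op 5 (reset): HEAD=dev@B [dev=B main=B]
After op 6 (checkout): HEAD=main@B [dev=B main=B]
After op 7 (branch): HEAD=main@B [dev=B exp=B main=B]
After op 8 (commit): HEAD=main@D [dev=B exp=B main=D]
After op 9 (branch): HEAD=main@D [dev=B exp=B fix=D main=D]
After op 10 (merge): HEAD=main@E [dev=B exp=B fix=D main=E]
After op 11 (reset): HEAD=main@B [dev=B exp=B fix=D main=B]
ancestors(fix=D): ['A', 'B', 'D']
ancestors(main=B): ['A', 'B']
common: ['A', 'B']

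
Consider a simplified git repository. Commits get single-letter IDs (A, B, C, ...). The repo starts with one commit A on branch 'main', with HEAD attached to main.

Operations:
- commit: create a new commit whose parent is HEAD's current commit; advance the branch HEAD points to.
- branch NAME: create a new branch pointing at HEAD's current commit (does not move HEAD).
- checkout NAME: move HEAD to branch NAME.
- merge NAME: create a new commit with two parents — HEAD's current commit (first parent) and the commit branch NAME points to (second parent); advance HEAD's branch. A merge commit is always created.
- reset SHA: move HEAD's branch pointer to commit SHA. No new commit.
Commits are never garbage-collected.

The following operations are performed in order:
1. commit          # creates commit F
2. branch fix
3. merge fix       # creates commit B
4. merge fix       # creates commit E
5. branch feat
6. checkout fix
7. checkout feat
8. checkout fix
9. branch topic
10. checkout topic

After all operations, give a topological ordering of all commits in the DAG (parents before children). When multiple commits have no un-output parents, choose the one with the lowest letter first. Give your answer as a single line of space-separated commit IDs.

Answer: A F B E

Derivation:
After op 1 (commit): HEAD=main@F [main=F]
After op 2 (branch): HEAD=main@F [fix=F main=F]
After op 3 (merge): HEAD=main@B [fix=F main=B]
After op 4 (merge): HEAD=main@E [fix=F main=E]
After op 5 (branch): HEAD=main@E [feat=E fix=F main=E]
After op 6 (checkout): HEAD=fix@F [feat=E fix=F main=E]
After op 7 (checkout): HEAD=feat@E [feat=E fix=F main=E]
After op 8 (checkout): HEAD=fix@F [feat=E fix=F main=E]
After op 9 (branch): HEAD=fix@F [feat=E fix=F main=E topic=F]
After op 10 (checkout): HEAD=topic@F [feat=E fix=F main=E topic=F]
commit A: parents=[]
commit B: parents=['F', 'F']
commit E: parents=['B', 'F']
commit F: parents=['A']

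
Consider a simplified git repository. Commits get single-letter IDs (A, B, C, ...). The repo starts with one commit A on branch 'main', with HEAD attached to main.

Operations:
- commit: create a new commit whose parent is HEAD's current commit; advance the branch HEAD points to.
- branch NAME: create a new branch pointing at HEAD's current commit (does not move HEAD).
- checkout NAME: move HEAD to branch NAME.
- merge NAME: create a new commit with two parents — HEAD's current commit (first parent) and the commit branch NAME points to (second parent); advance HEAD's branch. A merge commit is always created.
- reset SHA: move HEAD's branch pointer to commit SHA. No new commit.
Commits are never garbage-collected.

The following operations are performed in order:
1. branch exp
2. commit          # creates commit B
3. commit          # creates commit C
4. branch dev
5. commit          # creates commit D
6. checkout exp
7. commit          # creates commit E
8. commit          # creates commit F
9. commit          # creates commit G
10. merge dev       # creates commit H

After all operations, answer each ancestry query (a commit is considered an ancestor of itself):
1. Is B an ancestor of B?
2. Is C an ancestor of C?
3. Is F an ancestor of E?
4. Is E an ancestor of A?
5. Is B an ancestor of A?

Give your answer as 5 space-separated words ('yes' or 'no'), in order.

Answer: yes yes no no no

Derivation:
After op 1 (branch): HEAD=main@A [exp=A main=A]
After op 2 (commit): HEAD=main@B [exp=A main=B]
After op 3 (commit): HEAD=main@C [exp=A main=C]
After op 4 (branch): HEAD=main@C [dev=C exp=A main=C]
After op 5 (commit): HEAD=main@D [dev=C exp=A main=D]
After op 6 (checkout): HEAD=exp@A [dev=C exp=A main=D]
After op 7 (commit): HEAD=exp@E [dev=C exp=E main=D]
After op 8 (commit): HEAD=exp@F [dev=C exp=F main=D]
After op 9 (commit): HEAD=exp@G [dev=C exp=G main=D]
After op 10 (merge): HEAD=exp@H [dev=C exp=H main=D]
ancestors(B) = {A,B}; B in? yes
ancestors(C) = {A,B,C}; C in? yes
ancestors(E) = {A,E}; F in? no
ancestors(A) = {A}; E in? no
ancestors(A) = {A}; B in? no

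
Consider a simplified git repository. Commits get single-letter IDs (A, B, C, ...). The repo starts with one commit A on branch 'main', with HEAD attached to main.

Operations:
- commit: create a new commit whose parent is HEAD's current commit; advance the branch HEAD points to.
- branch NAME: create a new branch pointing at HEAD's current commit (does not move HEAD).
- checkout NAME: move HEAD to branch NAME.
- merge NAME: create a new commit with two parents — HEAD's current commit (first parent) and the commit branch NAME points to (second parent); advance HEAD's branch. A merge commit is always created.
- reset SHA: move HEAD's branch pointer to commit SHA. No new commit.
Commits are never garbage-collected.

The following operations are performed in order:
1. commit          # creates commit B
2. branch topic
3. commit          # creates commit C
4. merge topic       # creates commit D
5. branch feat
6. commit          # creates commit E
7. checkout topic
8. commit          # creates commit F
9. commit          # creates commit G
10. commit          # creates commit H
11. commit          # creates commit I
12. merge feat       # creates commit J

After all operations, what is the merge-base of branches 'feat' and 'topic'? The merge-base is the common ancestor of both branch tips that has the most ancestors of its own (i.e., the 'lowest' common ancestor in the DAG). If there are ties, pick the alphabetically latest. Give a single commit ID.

Answer: D

Derivation:
After op 1 (commit): HEAD=main@B [main=B]
After op 2 (branch): HEAD=main@B [main=B topic=B]
After op 3 (commit): HEAD=main@C [main=C topic=B]
After op 4 (merge): HEAD=main@D [main=D topic=B]
After op 5 (branch): HEAD=main@D [feat=D main=D topic=B]
After op 6 (commit): HEAD=main@E [feat=D main=E topic=B]
After op 7 (checkout): HEAD=topic@B [feat=D main=E topic=B]
After op 8 (commit): HEAD=topic@F [feat=D main=E topic=F]
After op 9 (commit): HEAD=topic@G [feat=D main=E topic=G]
After op 10 (commit): HEAD=topic@H [feat=D main=E topic=H]
After op 11 (commit): HEAD=topic@I [feat=D main=E topic=I]
After op 12 (merge): HEAD=topic@J [feat=D main=E topic=J]
ancestors(feat=D): ['A', 'B', 'C', 'D']
ancestors(topic=J): ['A', 'B', 'C', 'D', 'F', 'G', 'H', 'I', 'J']
common: ['A', 'B', 'C', 'D']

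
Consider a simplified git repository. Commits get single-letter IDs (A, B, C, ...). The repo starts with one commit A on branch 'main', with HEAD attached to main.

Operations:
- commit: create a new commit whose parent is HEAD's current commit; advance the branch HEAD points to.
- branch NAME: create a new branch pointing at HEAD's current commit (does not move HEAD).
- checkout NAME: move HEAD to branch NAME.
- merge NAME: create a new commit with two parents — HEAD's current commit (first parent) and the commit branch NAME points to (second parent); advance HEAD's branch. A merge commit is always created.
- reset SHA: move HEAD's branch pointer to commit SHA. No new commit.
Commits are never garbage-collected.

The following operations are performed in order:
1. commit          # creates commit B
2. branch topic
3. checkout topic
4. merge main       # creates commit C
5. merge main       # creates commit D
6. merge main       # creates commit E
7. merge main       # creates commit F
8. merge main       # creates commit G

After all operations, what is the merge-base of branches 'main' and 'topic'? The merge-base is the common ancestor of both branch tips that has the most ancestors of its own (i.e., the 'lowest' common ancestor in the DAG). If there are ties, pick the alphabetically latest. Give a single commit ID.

Answer: B

Derivation:
After op 1 (commit): HEAD=main@B [main=B]
After op 2 (branch): HEAD=main@B [main=B topic=B]
After op 3 (checkout): HEAD=topic@B [main=B topic=B]
After op 4 (merge): HEAD=topic@C [main=B topic=C]
After op 5 (merge): HEAD=topic@D [main=B topic=D]
After op 6 (merge): HEAD=topic@E [main=B topic=E]
After op 7 (merge): HEAD=topic@F [main=B topic=F]
After op 8 (merge): HEAD=topic@G [main=B topic=G]
ancestors(main=B): ['A', 'B']
ancestors(topic=G): ['A', 'B', 'C', 'D', 'E', 'F', 'G']
common: ['A', 'B']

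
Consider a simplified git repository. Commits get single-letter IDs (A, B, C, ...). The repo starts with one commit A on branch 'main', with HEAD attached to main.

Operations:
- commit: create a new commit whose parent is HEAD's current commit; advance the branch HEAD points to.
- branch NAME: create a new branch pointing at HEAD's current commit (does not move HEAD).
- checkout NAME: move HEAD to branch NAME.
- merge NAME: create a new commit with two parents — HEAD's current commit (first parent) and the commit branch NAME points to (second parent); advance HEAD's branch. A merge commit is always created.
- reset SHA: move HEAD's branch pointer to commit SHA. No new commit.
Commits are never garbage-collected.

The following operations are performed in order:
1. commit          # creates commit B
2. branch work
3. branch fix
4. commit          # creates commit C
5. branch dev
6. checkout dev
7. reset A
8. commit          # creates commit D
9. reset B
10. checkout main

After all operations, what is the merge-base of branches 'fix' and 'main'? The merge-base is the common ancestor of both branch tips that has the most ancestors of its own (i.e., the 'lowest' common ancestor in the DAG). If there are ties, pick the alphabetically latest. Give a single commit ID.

Answer: B

Derivation:
After op 1 (commit): HEAD=main@B [main=B]
After op 2 (branch): HEAD=main@B [main=B work=B]
After op 3 (branch): HEAD=main@B [fix=B main=B work=B]
After op 4 (commit): HEAD=main@C [fix=B main=C work=B]
After op 5 (branch): HEAD=main@C [dev=C fix=B main=C work=B]
After op 6 (checkout): HEAD=dev@C [dev=C fix=B main=C work=B]
After op 7 (reset): HEAD=dev@A [dev=A fix=B main=C work=B]
After op 8 (commit): HEAD=dev@D [dev=D fix=B main=C work=B]
After op 9 (reset): HEAD=dev@B [dev=B fix=B main=C work=B]
After op 10 (checkout): HEAD=main@C [dev=B fix=B main=C work=B]
ancestors(fix=B): ['A', 'B']
ancestors(main=C): ['A', 'B', 'C']
common: ['A', 'B']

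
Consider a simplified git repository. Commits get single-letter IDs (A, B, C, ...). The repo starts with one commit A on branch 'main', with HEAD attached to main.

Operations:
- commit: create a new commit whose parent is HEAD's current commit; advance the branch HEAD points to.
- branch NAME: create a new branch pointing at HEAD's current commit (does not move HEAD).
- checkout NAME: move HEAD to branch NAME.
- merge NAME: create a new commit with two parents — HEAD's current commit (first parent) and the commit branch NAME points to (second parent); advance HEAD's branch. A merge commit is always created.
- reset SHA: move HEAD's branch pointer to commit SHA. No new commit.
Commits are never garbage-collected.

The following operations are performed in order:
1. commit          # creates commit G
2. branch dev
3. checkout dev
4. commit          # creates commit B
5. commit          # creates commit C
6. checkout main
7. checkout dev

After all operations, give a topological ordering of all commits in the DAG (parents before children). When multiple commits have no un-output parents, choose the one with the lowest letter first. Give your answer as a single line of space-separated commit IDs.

Answer: A G B C

Derivation:
After op 1 (commit): HEAD=main@G [main=G]
After op 2 (branch): HEAD=main@G [dev=G main=G]
After op 3 (checkout): HEAD=dev@G [dev=G main=G]
After op 4 (commit): HEAD=dev@B [dev=B main=G]
After op 5 (commit): HEAD=dev@C [dev=C main=G]
After op 6 (checkout): HEAD=main@G [dev=C main=G]
After op 7 (checkout): HEAD=dev@C [dev=C main=G]
commit A: parents=[]
commit B: parents=['G']
commit C: parents=['B']
commit G: parents=['A']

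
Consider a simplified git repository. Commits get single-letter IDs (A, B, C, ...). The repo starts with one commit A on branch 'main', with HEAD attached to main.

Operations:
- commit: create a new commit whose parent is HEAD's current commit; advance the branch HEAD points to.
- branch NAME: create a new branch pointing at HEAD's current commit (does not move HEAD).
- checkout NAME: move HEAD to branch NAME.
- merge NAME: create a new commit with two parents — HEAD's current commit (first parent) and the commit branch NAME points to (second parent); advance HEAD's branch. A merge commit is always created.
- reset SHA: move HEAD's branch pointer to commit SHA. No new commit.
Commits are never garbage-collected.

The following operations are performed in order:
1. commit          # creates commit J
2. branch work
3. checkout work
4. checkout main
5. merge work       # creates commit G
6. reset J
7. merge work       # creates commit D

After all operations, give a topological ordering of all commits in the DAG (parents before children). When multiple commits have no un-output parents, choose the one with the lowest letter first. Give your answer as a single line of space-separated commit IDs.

Answer: A J D G

Derivation:
After op 1 (commit): HEAD=main@J [main=J]
After op 2 (branch): HEAD=main@J [main=J work=J]
After op 3 (checkout): HEAD=work@J [main=J work=J]
After op 4 (checkout): HEAD=main@J [main=J work=J]
After op 5 (merge): HEAD=main@G [main=G work=J]
After op 6 (reset): HEAD=main@J [main=J work=J]
After op 7 (merge): HEAD=main@D [main=D work=J]
commit A: parents=[]
commit D: parents=['J', 'J']
commit G: parents=['J', 'J']
commit J: parents=['A']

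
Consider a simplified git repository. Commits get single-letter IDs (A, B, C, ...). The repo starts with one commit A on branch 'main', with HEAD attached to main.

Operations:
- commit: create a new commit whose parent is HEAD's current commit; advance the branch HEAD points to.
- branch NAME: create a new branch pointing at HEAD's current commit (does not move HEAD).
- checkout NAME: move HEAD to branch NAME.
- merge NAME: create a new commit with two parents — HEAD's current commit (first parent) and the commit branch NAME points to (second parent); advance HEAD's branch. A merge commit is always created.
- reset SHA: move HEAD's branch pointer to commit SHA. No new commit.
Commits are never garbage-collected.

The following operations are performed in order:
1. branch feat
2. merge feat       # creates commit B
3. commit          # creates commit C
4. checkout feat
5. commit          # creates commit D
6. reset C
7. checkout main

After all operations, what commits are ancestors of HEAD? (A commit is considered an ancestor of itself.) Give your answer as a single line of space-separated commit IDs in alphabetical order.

Answer: A B C

Derivation:
After op 1 (branch): HEAD=main@A [feat=A main=A]
After op 2 (merge): HEAD=main@B [feat=A main=B]
After op 3 (commit): HEAD=main@C [feat=A main=C]
After op 4 (checkout): HEAD=feat@A [feat=A main=C]
After op 5 (commit): HEAD=feat@D [feat=D main=C]
After op 6 (reset): HEAD=feat@C [feat=C main=C]
After op 7 (checkout): HEAD=main@C [feat=C main=C]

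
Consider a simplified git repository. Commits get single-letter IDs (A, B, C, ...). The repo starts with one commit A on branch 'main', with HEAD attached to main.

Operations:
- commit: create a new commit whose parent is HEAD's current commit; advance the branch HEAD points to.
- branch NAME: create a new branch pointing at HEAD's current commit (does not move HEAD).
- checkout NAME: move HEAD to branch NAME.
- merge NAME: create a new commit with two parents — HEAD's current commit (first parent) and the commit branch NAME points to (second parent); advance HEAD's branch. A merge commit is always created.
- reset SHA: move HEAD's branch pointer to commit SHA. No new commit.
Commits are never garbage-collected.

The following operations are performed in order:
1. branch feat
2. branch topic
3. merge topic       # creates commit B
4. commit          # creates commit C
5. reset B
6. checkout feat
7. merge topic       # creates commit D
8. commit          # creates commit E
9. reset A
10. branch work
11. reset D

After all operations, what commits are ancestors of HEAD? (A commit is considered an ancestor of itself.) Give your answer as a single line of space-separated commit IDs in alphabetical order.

Answer: A D

Derivation:
After op 1 (branch): HEAD=main@A [feat=A main=A]
After op 2 (branch): HEAD=main@A [feat=A main=A topic=A]
After op 3 (merge): HEAD=main@B [feat=A main=B topic=A]
After op 4 (commit): HEAD=main@C [feat=A main=C topic=A]
After op 5 (reset): HEAD=main@B [feat=A main=B topic=A]
After op 6 (checkout): HEAD=feat@A [feat=A main=B topic=A]
After op 7 (merge): HEAD=feat@D [feat=D main=B topic=A]
After op 8 (commit): HEAD=feat@E [feat=E main=B topic=A]
After op 9 (reset): HEAD=feat@A [feat=A main=B topic=A]
After op 10 (branch): HEAD=feat@A [feat=A main=B topic=A work=A]
After op 11 (reset): HEAD=feat@D [feat=D main=B topic=A work=A]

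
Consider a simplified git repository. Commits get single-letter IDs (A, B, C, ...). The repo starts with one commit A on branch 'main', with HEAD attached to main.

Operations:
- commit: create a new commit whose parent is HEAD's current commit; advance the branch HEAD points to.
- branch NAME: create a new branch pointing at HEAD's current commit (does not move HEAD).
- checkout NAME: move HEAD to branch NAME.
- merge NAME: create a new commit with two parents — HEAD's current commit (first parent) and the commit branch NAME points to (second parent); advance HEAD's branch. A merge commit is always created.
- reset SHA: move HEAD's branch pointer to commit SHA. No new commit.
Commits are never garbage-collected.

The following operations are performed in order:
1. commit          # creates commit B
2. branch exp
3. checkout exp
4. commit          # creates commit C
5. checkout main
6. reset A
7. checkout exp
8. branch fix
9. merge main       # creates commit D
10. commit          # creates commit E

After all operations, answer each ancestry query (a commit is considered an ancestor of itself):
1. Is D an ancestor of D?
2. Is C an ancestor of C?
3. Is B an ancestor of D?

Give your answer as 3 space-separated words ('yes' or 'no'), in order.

After op 1 (commit): HEAD=main@B [main=B]
After op 2 (branch): HEAD=main@B [exp=B main=B]
After op 3 (checkout): HEAD=exp@B [exp=B main=B]
After op 4 (commit): HEAD=exp@C [exp=C main=B]
After op 5 (checkout): HEAD=main@B [exp=C main=B]
After op 6 (reset): HEAD=main@A [exp=C main=A]
After op 7 (checkout): HEAD=exp@C [exp=C main=A]
After op 8 (branch): HEAD=exp@C [exp=C fix=C main=A]
After op 9 (merge): HEAD=exp@D [exp=D fix=C main=A]
After op 10 (commit): HEAD=exp@E [exp=E fix=C main=A]
ancestors(D) = {A,B,C,D}; D in? yes
ancestors(C) = {A,B,C}; C in? yes
ancestors(D) = {A,B,C,D}; B in? yes

Answer: yes yes yes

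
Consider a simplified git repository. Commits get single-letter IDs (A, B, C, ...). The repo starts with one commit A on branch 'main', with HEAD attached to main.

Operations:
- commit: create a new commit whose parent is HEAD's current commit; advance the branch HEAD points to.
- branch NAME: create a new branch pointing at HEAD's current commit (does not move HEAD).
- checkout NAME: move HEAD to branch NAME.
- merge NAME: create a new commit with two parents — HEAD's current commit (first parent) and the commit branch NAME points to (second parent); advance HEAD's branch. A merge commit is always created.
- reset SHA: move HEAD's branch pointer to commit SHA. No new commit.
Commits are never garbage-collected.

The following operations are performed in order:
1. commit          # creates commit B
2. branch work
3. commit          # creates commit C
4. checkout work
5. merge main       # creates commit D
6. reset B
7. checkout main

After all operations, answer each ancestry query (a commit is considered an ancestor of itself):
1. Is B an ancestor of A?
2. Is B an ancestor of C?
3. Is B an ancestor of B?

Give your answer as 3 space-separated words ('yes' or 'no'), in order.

After op 1 (commit): HEAD=main@B [main=B]
After op 2 (branch): HEAD=main@B [main=B work=B]
After op 3 (commit): HEAD=main@C [main=C work=B]
After op 4 (checkout): HEAD=work@B [main=C work=B]
After op 5 (merge): HEAD=work@D [main=C work=D]
After op 6 (reset): HEAD=work@B [main=C work=B]
After op 7 (checkout): HEAD=main@C [main=C work=B]
ancestors(A) = {A}; B in? no
ancestors(C) = {A,B,C}; B in? yes
ancestors(B) = {A,B}; B in? yes

Answer: no yes yes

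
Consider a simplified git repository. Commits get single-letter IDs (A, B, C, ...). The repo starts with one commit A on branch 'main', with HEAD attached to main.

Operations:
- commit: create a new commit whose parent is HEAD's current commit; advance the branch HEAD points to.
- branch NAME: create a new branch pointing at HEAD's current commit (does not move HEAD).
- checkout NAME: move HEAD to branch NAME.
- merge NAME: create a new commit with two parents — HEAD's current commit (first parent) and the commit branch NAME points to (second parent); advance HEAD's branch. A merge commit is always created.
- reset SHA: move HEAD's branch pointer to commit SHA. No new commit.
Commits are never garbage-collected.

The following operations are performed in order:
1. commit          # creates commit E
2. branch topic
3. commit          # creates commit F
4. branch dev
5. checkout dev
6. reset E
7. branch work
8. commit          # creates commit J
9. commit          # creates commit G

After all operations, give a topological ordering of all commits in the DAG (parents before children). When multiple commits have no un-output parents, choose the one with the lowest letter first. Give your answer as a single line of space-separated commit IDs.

Answer: A E F J G

Derivation:
After op 1 (commit): HEAD=main@E [main=E]
After op 2 (branch): HEAD=main@E [main=E topic=E]
After op 3 (commit): HEAD=main@F [main=F topic=E]
After op 4 (branch): HEAD=main@F [dev=F main=F topic=E]
After op 5 (checkout): HEAD=dev@F [dev=F main=F topic=E]
After op 6 (reset): HEAD=dev@E [dev=E main=F topic=E]
After op 7 (branch): HEAD=dev@E [dev=E main=F topic=E work=E]
After op 8 (commit): HEAD=dev@J [dev=J main=F topic=E work=E]
After op 9 (commit): HEAD=dev@G [dev=G main=F topic=E work=E]
commit A: parents=[]
commit E: parents=['A']
commit F: parents=['E']
commit G: parents=['J']
commit J: parents=['E']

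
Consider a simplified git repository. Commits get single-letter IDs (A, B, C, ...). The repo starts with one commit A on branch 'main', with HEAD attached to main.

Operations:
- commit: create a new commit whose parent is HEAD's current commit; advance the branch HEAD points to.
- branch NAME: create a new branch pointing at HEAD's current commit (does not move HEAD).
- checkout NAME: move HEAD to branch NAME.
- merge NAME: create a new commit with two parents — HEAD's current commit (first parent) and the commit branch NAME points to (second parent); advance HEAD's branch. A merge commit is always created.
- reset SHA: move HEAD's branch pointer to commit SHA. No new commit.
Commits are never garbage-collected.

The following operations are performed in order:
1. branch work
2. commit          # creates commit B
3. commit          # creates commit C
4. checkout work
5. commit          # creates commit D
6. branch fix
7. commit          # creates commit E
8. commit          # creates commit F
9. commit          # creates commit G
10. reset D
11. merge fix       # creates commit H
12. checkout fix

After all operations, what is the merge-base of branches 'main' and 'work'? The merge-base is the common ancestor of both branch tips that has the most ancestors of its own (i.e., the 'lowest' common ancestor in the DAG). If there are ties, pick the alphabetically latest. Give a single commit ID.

Answer: A

Derivation:
After op 1 (branch): HEAD=main@A [main=A work=A]
After op 2 (commit): HEAD=main@B [main=B work=A]
After op 3 (commit): HEAD=main@C [main=C work=A]
After op 4 (checkout): HEAD=work@A [main=C work=A]
After op 5 (commit): HEAD=work@D [main=C work=D]
After op 6 (branch): HEAD=work@D [fix=D main=C work=D]
After op 7 (commit): HEAD=work@E [fix=D main=C work=E]
After op 8 (commit): HEAD=work@F [fix=D main=C work=F]
After op 9 (commit): HEAD=work@G [fix=D main=C work=G]
After op 10 (reset): HEAD=work@D [fix=D main=C work=D]
After op 11 (merge): HEAD=work@H [fix=D main=C work=H]
After op 12 (checkout): HEAD=fix@D [fix=D main=C work=H]
ancestors(main=C): ['A', 'B', 'C']
ancestors(work=H): ['A', 'D', 'H']
common: ['A']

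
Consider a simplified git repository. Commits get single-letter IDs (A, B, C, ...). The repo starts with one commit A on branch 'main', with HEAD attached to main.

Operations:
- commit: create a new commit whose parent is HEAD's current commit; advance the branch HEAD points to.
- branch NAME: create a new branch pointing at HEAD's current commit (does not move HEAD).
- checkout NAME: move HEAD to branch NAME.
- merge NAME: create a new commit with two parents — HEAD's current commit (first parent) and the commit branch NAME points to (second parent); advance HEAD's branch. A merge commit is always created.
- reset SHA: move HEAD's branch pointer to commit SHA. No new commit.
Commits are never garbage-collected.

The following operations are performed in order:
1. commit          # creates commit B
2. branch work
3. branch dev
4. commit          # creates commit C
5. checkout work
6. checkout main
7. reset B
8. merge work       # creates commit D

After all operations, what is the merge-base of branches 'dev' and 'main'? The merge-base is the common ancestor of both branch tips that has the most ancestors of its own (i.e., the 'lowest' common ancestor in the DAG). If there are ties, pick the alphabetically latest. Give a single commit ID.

Answer: B

Derivation:
After op 1 (commit): HEAD=main@B [main=B]
After op 2 (branch): HEAD=main@B [main=B work=B]
After op 3 (branch): HEAD=main@B [dev=B main=B work=B]
After op 4 (commit): HEAD=main@C [dev=B main=C work=B]
After op 5 (checkout): HEAD=work@B [dev=B main=C work=B]
After op 6 (checkout): HEAD=main@C [dev=B main=C work=B]
After op 7 (reset): HEAD=main@B [dev=B main=B work=B]
After op 8 (merge): HEAD=main@D [dev=B main=D work=B]
ancestors(dev=B): ['A', 'B']
ancestors(main=D): ['A', 'B', 'D']
common: ['A', 'B']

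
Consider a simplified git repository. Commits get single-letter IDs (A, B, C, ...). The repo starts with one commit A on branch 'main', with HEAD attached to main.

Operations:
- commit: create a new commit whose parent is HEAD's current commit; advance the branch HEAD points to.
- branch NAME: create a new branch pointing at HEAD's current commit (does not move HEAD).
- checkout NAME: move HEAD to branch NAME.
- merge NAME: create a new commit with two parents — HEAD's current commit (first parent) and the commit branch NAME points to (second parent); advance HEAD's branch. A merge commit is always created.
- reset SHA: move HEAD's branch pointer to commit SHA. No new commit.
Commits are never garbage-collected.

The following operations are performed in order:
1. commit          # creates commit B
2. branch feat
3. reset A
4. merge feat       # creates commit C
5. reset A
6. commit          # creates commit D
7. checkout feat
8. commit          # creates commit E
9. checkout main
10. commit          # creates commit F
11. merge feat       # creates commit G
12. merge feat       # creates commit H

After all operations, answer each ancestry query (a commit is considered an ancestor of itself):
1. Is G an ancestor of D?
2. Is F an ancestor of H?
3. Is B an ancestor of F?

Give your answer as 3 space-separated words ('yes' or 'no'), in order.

After op 1 (commit): HEAD=main@B [main=B]
After op 2 (branch): HEAD=main@B [feat=B main=B]
After op 3 (reset): HEAD=main@A [feat=B main=A]
After op 4 (merge): HEAD=main@C [feat=B main=C]
After op 5 (reset): HEAD=main@A [feat=B main=A]
After op 6 (commit): HEAD=main@D [feat=B main=D]
After op 7 (checkout): HEAD=feat@B [feat=B main=D]
After op 8 (commit): HEAD=feat@E [feat=E main=D]
After op 9 (checkout): HEAD=main@D [feat=E main=D]
After op 10 (commit): HEAD=main@F [feat=E main=F]
After op 11 (merge): HEAD=main@G [feat=E main=G]
After op 12 (merge): HEAD=main@H [feat=E main=H]
ancestors(D) = {A,D}; G in? no
ancestors(H) = {A,B,D,E,F,G,H}; F in? yes
ancestors(F) = {A,D,F}; B in? no

Answer: no yes no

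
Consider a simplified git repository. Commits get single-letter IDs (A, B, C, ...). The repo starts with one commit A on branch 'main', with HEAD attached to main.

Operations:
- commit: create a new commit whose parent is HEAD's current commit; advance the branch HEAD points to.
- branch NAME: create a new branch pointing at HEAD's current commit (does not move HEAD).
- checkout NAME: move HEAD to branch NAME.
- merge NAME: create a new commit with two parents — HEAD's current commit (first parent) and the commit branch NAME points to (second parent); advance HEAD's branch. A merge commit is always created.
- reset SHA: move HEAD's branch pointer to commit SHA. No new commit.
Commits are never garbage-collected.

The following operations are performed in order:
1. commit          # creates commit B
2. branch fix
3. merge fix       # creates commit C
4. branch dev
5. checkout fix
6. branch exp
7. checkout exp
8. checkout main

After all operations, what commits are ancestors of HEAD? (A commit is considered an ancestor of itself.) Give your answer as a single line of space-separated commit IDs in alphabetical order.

Answer: A B C

Derivation:
After op 1 (commit): HEAD=main@B [main=B]
After op 2 (branch): HEAD=main@B [fix=B main=B]
After op 3 (merge): HEAD=main@C [fix=B main=C]
After op 4 (branch): HEAD=main@C [dev=C fix=B main=C]
After op 5 (checkout): HEAD=fix@B [dev=C fix=B main=C]
After op 6 (branch): HEAD=fix@B [dev=C exp=B fix=B main=C]
After op 7 (checkout): HEAD=exp@B [dev=C exp=B fix=B main=C]
After op 8 (checkout): HEAD=main@C [dev=C exp=B fix=B main=C]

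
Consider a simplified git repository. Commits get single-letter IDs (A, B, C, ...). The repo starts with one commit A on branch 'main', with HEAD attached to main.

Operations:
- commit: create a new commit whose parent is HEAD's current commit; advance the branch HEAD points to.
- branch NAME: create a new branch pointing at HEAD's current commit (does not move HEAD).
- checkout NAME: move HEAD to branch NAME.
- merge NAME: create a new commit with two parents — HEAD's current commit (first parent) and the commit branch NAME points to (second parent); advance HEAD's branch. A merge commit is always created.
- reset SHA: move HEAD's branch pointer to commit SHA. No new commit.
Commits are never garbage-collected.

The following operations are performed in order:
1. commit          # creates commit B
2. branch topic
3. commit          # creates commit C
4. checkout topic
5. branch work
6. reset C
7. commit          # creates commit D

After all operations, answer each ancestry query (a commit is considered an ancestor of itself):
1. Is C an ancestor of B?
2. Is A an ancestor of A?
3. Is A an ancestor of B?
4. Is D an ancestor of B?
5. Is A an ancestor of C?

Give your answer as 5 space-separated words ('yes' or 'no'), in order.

Answer: no yes yes no yes

Derivation:
After op 1 (commit): HEAD=main@B [main=B]
After op 2 (branch): HEAD=main@B [main=B topic=B]
After op 3 (commit): HEAD=main@C [main=C topic=B]
After op 4 (checkout): HEAD=topic@B [main=C topic=B]
After op 5 (branch): HEAD=topic@B [main=C topic=B work=B]
After op 6 (reset): HEAD=topic@C [main=C topic=C work=B]
After op 7 (commit): HEAD=topic@D [main=C topic=D work=B]
ancestors(B) = {A,B}; C in? no
ancestors(A) = {A}; A in? yes
ancestors(B) = {A,B}; A in? yes
ancestors(B) = {A,B}; D in? no
ancestors(C) = {A,B,C}; A in? yes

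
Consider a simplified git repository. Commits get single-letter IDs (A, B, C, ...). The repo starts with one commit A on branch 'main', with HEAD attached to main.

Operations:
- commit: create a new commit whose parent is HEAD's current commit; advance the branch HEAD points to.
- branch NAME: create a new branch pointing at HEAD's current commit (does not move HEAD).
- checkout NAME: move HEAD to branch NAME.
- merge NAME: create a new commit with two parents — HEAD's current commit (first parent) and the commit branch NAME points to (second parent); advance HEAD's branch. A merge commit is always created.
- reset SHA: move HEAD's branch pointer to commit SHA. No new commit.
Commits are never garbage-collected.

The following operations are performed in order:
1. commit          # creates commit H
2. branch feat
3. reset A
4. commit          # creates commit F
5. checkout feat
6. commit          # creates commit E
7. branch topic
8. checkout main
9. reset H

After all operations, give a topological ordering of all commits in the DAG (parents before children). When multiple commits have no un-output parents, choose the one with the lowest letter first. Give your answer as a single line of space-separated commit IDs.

Answer: A F H E

Derivation:
After op 1 (commit): HEAD=main@H [main=H]
After op 2 (branch): HEAD=main@H [feat=H main=H]
After op 3 (reset): HEAD=main@A [feat=H main=A]
After op 4 (commit): HEAD=main@F [feat=H main=F]
After op 5 (checkout): HEAD=feat@H [feat=H main=F]
After op 6 (commit): HEAD=feat@E [feat=E main=F]
After op 7 (branch): HEAD=feat@E [feat=E main=F topic=E]
After op 8 (checkout): HEAD=main@F [feat=E main=F topic=E]
After op 9 (reset): HEAD=main@H [feat=E main=H topic=E]
commit A: parents=[]
commit E: parents=['H']
commit F: parents=['A']
commit H: parents=['A']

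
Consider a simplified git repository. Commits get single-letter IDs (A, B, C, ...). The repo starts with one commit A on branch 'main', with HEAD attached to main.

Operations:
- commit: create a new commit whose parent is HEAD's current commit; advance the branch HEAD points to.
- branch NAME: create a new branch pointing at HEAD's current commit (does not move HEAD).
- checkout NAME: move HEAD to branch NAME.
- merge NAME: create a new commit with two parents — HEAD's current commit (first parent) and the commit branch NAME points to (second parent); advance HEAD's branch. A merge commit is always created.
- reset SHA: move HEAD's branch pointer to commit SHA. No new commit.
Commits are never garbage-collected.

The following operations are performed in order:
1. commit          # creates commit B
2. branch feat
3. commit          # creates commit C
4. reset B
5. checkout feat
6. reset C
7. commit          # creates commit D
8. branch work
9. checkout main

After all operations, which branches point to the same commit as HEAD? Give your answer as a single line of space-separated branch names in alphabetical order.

Answer: main

Derivation:
After op 1 (commit): HEAD=main@B [main=B]
After op 2 (branch): HEAD=main@B [feat=B main=B]
After op 3 (commit): HEAD=main@C [feat=B main=C]
After op 4 (reset): HEAD=main@B [feat=B main=B]
After op 5 (checkout): HEAD=feat@B [feat=B main=B]
After op 6 (reset): HEAD=feat@C [feat=C main=B]
After op 7 (commit): HEAD=feat@D [feat=D main=B]
After op 8 (branch): HEAD=feat@D [feat=D main=B work=D]
After op 9 (checkout): HEAD=main@B [feat=D main=B work=D]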